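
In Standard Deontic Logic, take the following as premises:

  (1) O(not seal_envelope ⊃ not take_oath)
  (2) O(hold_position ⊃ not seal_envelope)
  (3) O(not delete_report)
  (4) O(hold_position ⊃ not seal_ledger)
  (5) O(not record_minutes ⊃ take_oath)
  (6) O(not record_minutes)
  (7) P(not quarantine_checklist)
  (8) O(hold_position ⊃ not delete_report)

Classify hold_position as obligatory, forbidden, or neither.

Forbidden

Premise 6 gives O(not record_minutes).
From O(not record_minutes) and premise 5, O(not record_minutes ⊃ take_oath), we obtain O(take_oath).
Premise 1, O(not seal_envelope ⊃ not take_oath), contraposes to O(take_oath ⊃ seal_envelope); with O(take_oath) we get O(seal_envelope).
Premise 2, O(hold_position ⊃ not seal_envelope), contraposes to O(seal_envelope ⊃ not hold_position); with O(seal_envelope) we get O(not hold_position).
Premises 3, 4, 7, 8 do not contribute to this derivation.
Thus O(not hold_position), which is F(hold_position): hold_position is forbidden.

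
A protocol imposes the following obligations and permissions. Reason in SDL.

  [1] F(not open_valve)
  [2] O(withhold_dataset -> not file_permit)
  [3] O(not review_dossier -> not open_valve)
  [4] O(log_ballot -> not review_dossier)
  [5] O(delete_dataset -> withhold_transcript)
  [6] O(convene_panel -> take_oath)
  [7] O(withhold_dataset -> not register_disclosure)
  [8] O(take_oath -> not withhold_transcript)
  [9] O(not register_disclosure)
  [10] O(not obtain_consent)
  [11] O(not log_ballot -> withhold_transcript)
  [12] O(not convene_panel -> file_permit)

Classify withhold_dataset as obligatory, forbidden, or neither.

Forbidden

Premise 1 is F(not open_valve), i.e. O(open_valve).
The contrapositive of premise 3 (O(not review_dossier -> not open_valve)) is O(open_valve -> review_dossier), and O(open_valve) is already established, so O(review_dossier).
Premise 4 is O(log_ballot -> not review_dossier); contrapositively O(review_dossier -> not log_ballot). Since O(review_dossier) holds, K gives O(not log_ballot).
From O(not log_ballot) and premise 11, O(not log_ballot -> withhold_transcript), we obtain O(withhold_transcript).
Premise 8, O(take_oath -> not withhold_transcript), contraposes to O(withhold_transcript -> not take_oath); with O(withhold_transcript) we get O(not take_oath).
The contrapositive of premise 6 (O(convene_panel -> take_oath)) is O(not take_oath -> not convene_panel), and O(not take_oath) is already established, so O(not convene_panel).
With premise 12, O(not convene_panel -> file_permit), the K-axiom yields O(file_permit).
Premise 2 is O(withhold_dataset -> not file_permit); contrapositively O(file_permit -> not withhold_dataset). Since O(file_permit) holds, K gives O(not withhold_dataset).
Premises 5, 7, 9, 10 do not contribute to this derivation.
Thus O(not withhold_dataset), which is F(withhold_dataset): withhold_dataset is forbidden.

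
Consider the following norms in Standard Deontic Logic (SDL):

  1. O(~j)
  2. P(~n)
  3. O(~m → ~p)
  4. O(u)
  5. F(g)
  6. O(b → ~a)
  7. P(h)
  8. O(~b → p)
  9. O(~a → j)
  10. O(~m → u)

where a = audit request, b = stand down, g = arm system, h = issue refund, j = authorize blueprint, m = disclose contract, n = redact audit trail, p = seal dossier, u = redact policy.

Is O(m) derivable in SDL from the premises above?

Premise 1 states O(~j) outright.
Premise 9 is O(~a → j); contrapositively O(~j → a). Since O(~j) holds, K gives O(a).
Premise 6, O(b → ~a), contraposes to O(a → ~b); with O(a) we get O(~b).
Applying K to premise 8 (O(~b → p)) and O(~b) yields O(p).
The contrapositive of premise 3 (O(~m → ~p)) is O(p → m), and O(p) is already established, so O(m).
Premises 2, 4, 5, 7, 10 do not contribute to this derivation.
So O(m) follows.

Yes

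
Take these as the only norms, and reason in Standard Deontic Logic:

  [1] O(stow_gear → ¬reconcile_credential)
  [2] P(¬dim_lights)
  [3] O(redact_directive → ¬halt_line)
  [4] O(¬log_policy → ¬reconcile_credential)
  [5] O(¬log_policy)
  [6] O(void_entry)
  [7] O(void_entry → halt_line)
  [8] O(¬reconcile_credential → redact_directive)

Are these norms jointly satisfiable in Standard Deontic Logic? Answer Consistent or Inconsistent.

Inconsistent

Premise 5 gives O(¬log_policy).
Applying K to premise 4 (O(¬log_policy → ¬reconcile_credential)) and O(¬log_policy) yields O(¬reconcile_credential).
With premise 8, O(¬reconcile_credential → redact_directive), the K-axiom yields O(redact_directive).
With premise 3, O(redact_directive → ¬halt_line), the K-axiom yields O(¬halt_line).
Premise 7 is O(void_entry → halt_line); contrapositively O(¬halt_line → ¬void_entry). Since O(¬halt_line) holds, K gives O(¬void_entry).
Yet premise 6 states O(void_entry).
We now have both O(¬void_entry) and O(void_entry) — void_entry is simultaneously obligatory and forbidden, violating the D-axiom.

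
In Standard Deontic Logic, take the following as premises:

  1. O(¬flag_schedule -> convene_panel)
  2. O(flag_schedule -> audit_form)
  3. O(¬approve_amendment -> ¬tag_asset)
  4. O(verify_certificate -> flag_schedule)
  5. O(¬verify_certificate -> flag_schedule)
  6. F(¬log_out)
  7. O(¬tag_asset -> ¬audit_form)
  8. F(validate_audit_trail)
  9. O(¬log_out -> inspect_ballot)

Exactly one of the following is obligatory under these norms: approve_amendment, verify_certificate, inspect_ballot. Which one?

Premises 4 and 5 cover both cases: O(verify_certificate -> flag_schedule) and O(¬verify_certificate -> flag_schedule). Since verify_certificate ∨ ¬verify_certificate is a tautology, O(flag_schedule) follows.
Applying K to premise 2 (O(flag_schedule -> audit_form)) and O(flag_schedule) yields O(audit_form).
Premise 7 is O(¬tag_asset -> ¬audit_form); contrapositively O(audit_form -> tag_asset). Since O(audit_form) holds, K gives O(tag_asset).
Premise 3, O(¬approve_amendment -> ¬tag_asset), contraposes to O(tag_asset -> approve_amendment); with O(tag_asset) we get O(approve_amendment).
So O(approve_amendment) holds — approve_amendment is obligatory. None of the other listed options is made obligatory by any chain of premises.

approve_amendment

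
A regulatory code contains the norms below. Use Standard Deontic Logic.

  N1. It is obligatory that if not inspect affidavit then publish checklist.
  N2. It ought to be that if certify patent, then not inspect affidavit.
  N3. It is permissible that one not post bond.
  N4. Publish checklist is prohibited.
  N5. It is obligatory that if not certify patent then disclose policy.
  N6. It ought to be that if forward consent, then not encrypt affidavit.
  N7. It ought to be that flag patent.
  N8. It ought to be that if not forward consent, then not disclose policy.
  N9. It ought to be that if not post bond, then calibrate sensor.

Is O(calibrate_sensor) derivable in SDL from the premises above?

No

Premise 9 is O(¬post_bond → calibrate_sensor), but O(¬post_bond) is not derivable from the premises (the permission P(¬post_bond) asserts only ¬O(post_bond), not O(¬post_bond)), so it does not yield O(calibrate_sensor).
No other premise forces O(calibrate_sensor). An ideal world satisfying every premise can still have calibrate_sensor false, so O(calibrate_sensor) is not derivable.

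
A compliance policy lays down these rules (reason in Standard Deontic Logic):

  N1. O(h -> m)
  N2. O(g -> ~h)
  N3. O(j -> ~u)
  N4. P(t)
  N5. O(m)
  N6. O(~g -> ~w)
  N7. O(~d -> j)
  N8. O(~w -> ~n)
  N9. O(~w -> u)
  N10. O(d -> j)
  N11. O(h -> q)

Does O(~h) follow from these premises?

Premises 10 and 7 cover both cases: O(d -> j) and O(~d -> j). Since d ∨ ~d is a tautology, O(j) follows.
Premise 3 is O(j -> ~u); since O(j), deontic closure gives O(~u).
The contrapositive of premise 9 (O(~w -> u)) is O(~u -> w), and O(~u) is already established, so O(w).
Premise 6 is O(~g -> ~w); contrapositively O(w -> g). Since O(w) holds, K gives O(g).
With premise 2, O(g -> ~h), the K-axiom yields O(~h).
Premises 1, 4, 5, 8, 11 do not contribute to this derivation.
So O(~h) follows.

Yes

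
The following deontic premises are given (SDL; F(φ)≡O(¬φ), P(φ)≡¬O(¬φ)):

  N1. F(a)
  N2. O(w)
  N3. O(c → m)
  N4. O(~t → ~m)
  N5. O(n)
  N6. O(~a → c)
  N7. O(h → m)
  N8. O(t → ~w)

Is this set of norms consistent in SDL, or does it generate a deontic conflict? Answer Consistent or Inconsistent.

Inconsistent

Premise 1, F(a), is equivalent to O(~a).
Premise 6 is O(~a → c); since O(~a), deontic closure gives O(c).
With premise 3, O(c → m), the K-axiom yields O(m).
Premise 4, O(~t → ~m), contraposes to O(m → t); with O(m) we get O(t).
With premise 8, O(t → ~w), the K-axiom yields O(~w).
However, premise 2 gives O(w).
We now have both O(~w) and O(w) — w is simultaneously obligatory and forbidden, violating the D-axiom.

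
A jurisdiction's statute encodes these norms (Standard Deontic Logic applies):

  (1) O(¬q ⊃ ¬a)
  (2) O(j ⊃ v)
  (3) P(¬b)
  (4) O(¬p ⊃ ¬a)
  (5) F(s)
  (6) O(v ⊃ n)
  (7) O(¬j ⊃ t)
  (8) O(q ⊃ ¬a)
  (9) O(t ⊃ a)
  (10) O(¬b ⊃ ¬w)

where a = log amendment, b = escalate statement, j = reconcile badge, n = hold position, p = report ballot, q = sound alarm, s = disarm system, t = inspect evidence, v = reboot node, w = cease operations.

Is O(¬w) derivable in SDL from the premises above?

Premise 10 is O(¬b ⊃ ¬w), but O(¬b) is not derivable from the premises (the permission P(¬b) asserts only ¬O(b), not O(¬b)), so it does not yield O(¬w).
No other premise forces O(¬w). An ideal world satisfying every premise can still have ¬w false, so O(¬w) is not derivable.

No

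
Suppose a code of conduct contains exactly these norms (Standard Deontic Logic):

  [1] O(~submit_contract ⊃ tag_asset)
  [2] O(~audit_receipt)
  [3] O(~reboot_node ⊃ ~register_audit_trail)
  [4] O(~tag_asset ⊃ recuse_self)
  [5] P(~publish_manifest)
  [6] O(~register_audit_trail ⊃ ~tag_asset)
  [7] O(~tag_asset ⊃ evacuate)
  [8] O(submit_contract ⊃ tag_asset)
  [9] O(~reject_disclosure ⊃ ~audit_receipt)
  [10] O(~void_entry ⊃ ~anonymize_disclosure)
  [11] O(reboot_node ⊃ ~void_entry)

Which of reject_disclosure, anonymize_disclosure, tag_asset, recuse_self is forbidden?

Premises 1 and 8 are O(~submit_contract ⊃ tag_asset) and O(submit_contract ⊃ tag_asset); every ideal world satisfies ~submit_contract or submit_contract, so in either case tag_asset holds — hence O(tag_asset).
Premise 6 is O(~register_audit_trail ⊃ ~tag_asset); contrapositively O(tag_asset ⊃ register_audit_trail). Since O(tag_asset) holds, K gives O(register_audit_trail).
Premise 3 is O(~reboot_node ⊃ ~register_audit_trail); contrapositively O(register_audit_trail ⊃ reboot_node). Since O(register_audit_trail) holds, K gives O(reboot_node).
With premise 11, O(reboot_node ⊃ ~void_entry), the K-axiom yields O(~void_entry).
With premise 10, O(~void_entry ⊃ ~anonymize_disclosure), the K-axiom yields O(~anonymize_disclosure).
So O(~anonymize_disclosure) holds, i.e. anonymize_disclosure is forbidden. None of the other listed options is forbidden under the premises.

anonymize_disclosure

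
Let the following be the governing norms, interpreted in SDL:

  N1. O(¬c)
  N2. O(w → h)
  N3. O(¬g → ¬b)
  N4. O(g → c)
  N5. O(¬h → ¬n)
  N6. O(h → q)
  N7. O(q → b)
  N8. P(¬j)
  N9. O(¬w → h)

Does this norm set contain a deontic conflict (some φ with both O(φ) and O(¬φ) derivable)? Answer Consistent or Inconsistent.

Inconsistent

By case analysis on ¬w: premise 9 gives O(¬w → h) and premise 2 gives O(w → h), so O(h) either way.
Applying K to premise 6 (O(h → q)) and O(h) yields O(q).
Premise 7 is O(q → b); since O(q), deontic closure gives O(b).
The contrapositive of premise 3 (O(¬g → ¬b)) is O(b → g), and O(b) is already established, so O(g).
Premise 4 is O(g → c); since O(g), deontic closure gives O(c).
However, premise 1 gives O(¬c).
We now have both O(c) and O(¬c) — c is simultaneously obligatory and forbidden, violating the D-axiom.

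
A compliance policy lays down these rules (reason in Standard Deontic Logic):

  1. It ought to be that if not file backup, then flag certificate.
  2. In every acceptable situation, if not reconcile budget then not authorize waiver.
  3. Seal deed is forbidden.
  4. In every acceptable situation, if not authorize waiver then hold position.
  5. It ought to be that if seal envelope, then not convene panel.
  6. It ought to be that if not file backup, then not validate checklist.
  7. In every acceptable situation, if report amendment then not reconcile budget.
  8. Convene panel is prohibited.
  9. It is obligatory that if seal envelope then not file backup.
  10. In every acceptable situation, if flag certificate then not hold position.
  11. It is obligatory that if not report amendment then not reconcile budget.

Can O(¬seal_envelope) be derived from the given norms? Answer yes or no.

Yes

Premises 11 and 7 cover both cases: O(¬report_amendment → ¬reconcile_budget) and O(report_amendment → ¬reconcile_budget). Since ¬report_amendment ∨ report_amendment is a tautology, O(¬reconcile_budget) follows.
Premise 2 is O(¬reconcile_budget → ¬authorize_waiver); since O(¬reconcile_budget), deontic closure gives O(¬authorize_waiver).
Applying K to premise 4 (O(¬authorize_waiver → hold_position)) and O(¬authorize_waiver) yields O(hold_position).
Premise 10, O(flag_certificate → ¬hold_position), contraposes to O(hold_position → ¬flag_certificate); with O(hold_position) we get O(¬flag_certificate).
Premise 1, O(¬file_backup → flag_certificate), contraposes to O(¬flag_certificate → file_backup); with O(¬flag_certificate) we get O(file_backup).
Premise 9, O(seal_envelope → ¬file_backup), contraposes to O(file_backup → ¬seal_envelope); with O(file_backup) we get O(¬seal_envelope).
Premises 3, 5, 6, 8 do not contribute to this derivation.
So O(¬seal_envelope) follows.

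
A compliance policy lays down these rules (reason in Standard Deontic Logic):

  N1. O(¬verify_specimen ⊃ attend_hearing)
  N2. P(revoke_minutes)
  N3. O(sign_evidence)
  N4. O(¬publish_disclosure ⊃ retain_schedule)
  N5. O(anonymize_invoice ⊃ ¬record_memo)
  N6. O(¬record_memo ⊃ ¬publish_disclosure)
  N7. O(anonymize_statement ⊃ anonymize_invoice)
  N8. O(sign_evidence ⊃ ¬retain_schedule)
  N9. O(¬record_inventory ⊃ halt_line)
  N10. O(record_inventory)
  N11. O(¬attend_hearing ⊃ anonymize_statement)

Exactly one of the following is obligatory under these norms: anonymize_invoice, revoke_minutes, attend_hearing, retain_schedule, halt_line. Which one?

attend_hearing

Premise 3 gives O(sign_evidence).
Applying K to premise 8 (O(sign_evidence ⊃ ¬retain_schedule)) and O(sign_evidence) yields O(¬retain_schedule).
Premise 4 is O(¬publish_disclosure ⊃ retain_schedule); contrapositively O(¬retain_schedule ⊃ publish_disclosure). Since O(¬retain_schedule) holds, K gives O(publish_disclosure).
Premise 6, O(¬record_memo ⊃ ¬publish_disclosure), contraposes to O(publish_disclosure ⊃ record_memo); with O(publish_disclosure) we get O(record_memo).
The contrapositive of premise 5 (O(anonymize_invoice ⊃ ¬record_memo)) is O(record_memo ⊃ ¬anonymize_invoice), and O(record_memo) is already established, so O(¬anonymize_invoice).
Premise 7 is O(anonymize_statement ⊃ anonymize_invoice); contrapositively O(¬anonymize_invoice ⊃ ¬anonymize_statement). Since O(¬anonymize_invoice) holds, K gives O(¬anonymize_statement).
Premise 11 is O(¬attend_hearing ⊃ anonymize_statement); contrapositively O(¬anonymize_statement ⊃ attend_hearing). Since O(¬anonymize_statement) holds, K gives O(attend_hearing).
So O(attend_hearing) holds — attend_hearing is obligatory. None of the other listed options is made obligatory by any chain of premises.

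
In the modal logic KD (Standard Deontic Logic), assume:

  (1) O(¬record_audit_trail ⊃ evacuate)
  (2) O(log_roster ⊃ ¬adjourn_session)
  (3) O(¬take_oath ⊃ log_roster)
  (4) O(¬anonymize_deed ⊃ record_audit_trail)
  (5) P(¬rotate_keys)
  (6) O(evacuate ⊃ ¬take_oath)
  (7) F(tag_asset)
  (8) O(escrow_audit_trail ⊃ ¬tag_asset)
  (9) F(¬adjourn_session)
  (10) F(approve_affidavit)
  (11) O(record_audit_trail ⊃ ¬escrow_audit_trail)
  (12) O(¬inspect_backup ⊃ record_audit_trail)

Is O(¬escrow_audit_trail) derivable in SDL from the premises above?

Premise 9, F(¬adjourn_session), is equivalent to O(adjourn_session).
The contrapositive of premise 2 (O(log_roster ⊃ ¬adjourn_session)) is O(adjourn_session ⊃ ¬log_roster), and O(adjourn_session) is already established, so O(¬log_roster).
The contrapositive of premise 3 (O(¬take_oath ⊃ log_roster)) is O(¬log_roster ⊃ take_oath), and O(¬log_roster) is already established, so O(take_oath).
The contrapositive of premise 6 (O(evacuate ⊃ ¬take_oath)) is O(take_oath ⊃ ¬evacuate), and O(take_oath) is already established, so O(¬evacuate).
The contrapositive of premise 1 (O(¬record_audit_trail ⊃ evacuate)) is O(¬evacuate ⊃ record_audit_trail), and O(¬evacuate) is already established, so O(record_audit_trail).
From O(record_audit_trail) and premise 11, O(record_audit_trail ⊃ ¬escrow_audit_trail), we obtain O(¬escrow_audit_trail).
Premises 4, 5, 7, 8, 10, 12 do not contribute to this derivation.
So O(¬escrow_audit_trail) follows.

Yes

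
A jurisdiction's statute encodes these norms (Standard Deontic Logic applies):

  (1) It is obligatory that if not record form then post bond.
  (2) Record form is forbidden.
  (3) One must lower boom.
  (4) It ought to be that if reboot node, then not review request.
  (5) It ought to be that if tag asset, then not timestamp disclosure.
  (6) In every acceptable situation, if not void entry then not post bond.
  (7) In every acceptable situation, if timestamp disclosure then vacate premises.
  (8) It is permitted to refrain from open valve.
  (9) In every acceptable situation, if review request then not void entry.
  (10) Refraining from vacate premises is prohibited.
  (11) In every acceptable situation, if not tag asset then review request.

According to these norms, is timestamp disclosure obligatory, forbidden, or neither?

Forbidden

F(record_form) at premise 2 means O(¬record_form).
With premise 1, O(¬record_form → post_bond), the K-axiom yields O(post_bond).
Premise 6 is O(¬void_entry → ¬post_bond); contrapositively O(post_bond → void_entry). Since O(post_bond) holds, K gives O(void_entry).
Premise 9, O(review_request → ¬void_entry), contraposes to O(void_entry → ¬review_request); with O(void_entry) we get O(¬review_request).
The contrapositive of premise 11 (O(¬tag_asset → review_request)) is O(¬review_request → tag_asset), and O(¬review_request) is already established, so O(tag_asset).
With premise 5, O(tag_asset → ¬timestamp_disclosure), the K-axiom yields O(¬timestamp_disclosure).
Premises 3, 4, 7, 8, 10 do not contribute to this derivation.
Thus O(¬timestamp_disclosure), which is F(timestamp_disclosure): timestamp_disclosure is forbidden.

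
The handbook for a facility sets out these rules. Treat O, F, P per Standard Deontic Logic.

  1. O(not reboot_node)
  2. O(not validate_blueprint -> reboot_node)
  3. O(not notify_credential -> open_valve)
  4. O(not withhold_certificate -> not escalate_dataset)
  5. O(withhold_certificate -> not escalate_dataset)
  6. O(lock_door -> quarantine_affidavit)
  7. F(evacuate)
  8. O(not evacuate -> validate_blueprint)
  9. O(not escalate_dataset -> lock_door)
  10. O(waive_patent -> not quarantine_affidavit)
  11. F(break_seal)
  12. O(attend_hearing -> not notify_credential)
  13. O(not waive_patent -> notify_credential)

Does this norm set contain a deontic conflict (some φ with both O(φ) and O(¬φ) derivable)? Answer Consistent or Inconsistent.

Premise 2 is O(not validate_blueprint -> reboot_node), but O(not validate_blueprint) is not derivable from the premises, so it does not yield O(reboot_node).
So O(reboot_node) is not derivable, and the apparent clash with O(not reboot_node) does not arise.
A world satisfying every obligation exists (e.g. attend_hearing=false, break_seal=false, escalate_dataset=false, evacuate=false, lock_door=true, notify_credential=true, open_valve=false, quarantine_affidavit=true, reboot_node=false, validate_blueprint=true, waive_patent=false, withhold_certificate=false); no atom is both obligatory and forbidden, so the set is consistent.

Consistent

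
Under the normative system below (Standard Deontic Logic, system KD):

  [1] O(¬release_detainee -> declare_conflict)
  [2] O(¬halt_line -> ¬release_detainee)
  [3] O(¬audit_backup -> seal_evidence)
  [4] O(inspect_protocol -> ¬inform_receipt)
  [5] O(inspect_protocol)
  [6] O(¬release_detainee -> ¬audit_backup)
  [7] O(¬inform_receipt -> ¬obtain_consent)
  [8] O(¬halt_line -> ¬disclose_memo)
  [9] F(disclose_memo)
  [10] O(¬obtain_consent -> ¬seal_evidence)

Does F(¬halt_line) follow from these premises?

From premise 5 we have O(inspect_protocol).
With premise 4, O(inspect_protocol -> ¬inform_receipt), the K-axiom yields O(¬inform_receipt).
Premise 7 is O(¬inform_receipt -> ¬obtain_consent); since O(¬inform_receipt), deontic closure gives O(¬obtain_consent).
With premise 10, O(¬obtain_consent -> ¬seal_evidence), the K-axiom yields O(¬seal_evidence).
Premise 3 is O(¬audit_backup -> seal_evidence); contrapositively O(¬seal_evidence -> audit_backup). Since O(¬seal_evidence) holds, K gives O(audit_backup).
Premise 6, O(¬release_detainee -> ¬audit_backup), contraposes to O(audit_backup -> release_detainee); with O(audit_backup) we get O(release_detainee).
The contrapositive of premise 2 (O(¬halt_line -> ¬release_detainee)) is O(release_detainee -> halt_line), and O(release_detainee) is already established, so O(halt_line).
Premises 1, 8, 9 do not contribute to this derivation.
So O(halt_line) holds, i.e. F(¬halt_line). The claim follows.

Yes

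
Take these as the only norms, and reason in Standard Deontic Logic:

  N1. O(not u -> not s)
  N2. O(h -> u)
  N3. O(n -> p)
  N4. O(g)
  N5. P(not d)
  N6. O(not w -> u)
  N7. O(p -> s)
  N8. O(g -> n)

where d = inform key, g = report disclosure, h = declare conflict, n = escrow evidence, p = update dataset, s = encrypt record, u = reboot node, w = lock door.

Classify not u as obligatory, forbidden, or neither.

Premise 4 gives O(g).
Applying K to premise 8 (O(g -> n)) and O(g) yields O(n).
From O(n) and premise 3, O(n -> p), we obtain O(p).
Premise 7 is O(p -> s); since O(p), deontic closure gives O(s).
Premise 1, O(not u -> not s), contraposes to O(s -> u); with O(s) we get O(u).
Premises 2, 5, 6 do not contribute to this derivation.
Thus O(u), which is F(not u): not u is forbidden.

Forbidden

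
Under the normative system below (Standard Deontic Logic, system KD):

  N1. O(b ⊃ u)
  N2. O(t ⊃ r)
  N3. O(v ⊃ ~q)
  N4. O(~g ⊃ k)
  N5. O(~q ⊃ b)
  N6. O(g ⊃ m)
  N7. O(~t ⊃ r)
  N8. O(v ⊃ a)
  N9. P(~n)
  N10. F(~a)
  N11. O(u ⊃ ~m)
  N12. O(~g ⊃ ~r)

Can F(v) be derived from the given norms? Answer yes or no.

Yes

By case analysis on t: premise 2 gives O(t ⊃ r) and premise 7 gives O(~t ⊃ r), so O(r) either way.
The contrapositive of premise 12 (O(~g ⊃ ~r)) is O(r ⊃ g), and O(r) is already established, so O(g).
Premise 6 is O(g ⊃ m); since O(g), deontic closure gives O(m).
Premise 11 is O(u ⊃ ~m); contrapositively O(m ⊃ ~u). Since O(m) holds, K gives O(~u).
Premise 1 is O(b ⊃ u); contrapositively O(~u ⊃ ~b). Since O(~u) holds, K gives O(~b).
Premise 5 is O(~q ⊃ b); contrapositively O(~b ⊃ q). Since O(~b) holds, K gives O(q).
Premise 3, O(v ⊃ ~q), contraposes to O(q ⊃ ~v); with O(q) we get O(~v).
Premises 4, 8, 9, 10 do not contribute to this derivation.
So O(~v) holds, i.e. F(v). The claim follows.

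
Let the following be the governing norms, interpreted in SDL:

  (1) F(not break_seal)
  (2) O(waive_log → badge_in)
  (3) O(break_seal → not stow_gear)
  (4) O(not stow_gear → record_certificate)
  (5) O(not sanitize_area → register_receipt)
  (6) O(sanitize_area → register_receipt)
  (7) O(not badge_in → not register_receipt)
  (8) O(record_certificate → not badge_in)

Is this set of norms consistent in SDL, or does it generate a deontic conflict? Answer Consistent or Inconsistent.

Premises 5 and 6 are O(not sanitize_area → register_receipt) and O(sanitize_area → register_receipt); every ideal world satisfies not sanitize_area or sanitize_area, so in either case register_receipt holds — hence O(register_receipt).
The contrapositive of premise 7 (O(not badge_in → not register_receipt)) is O(register_receipt → badge_in), and O(register_receipt) is already established, so O(badge_in).
Premise 8, O(record_certificate → not badge_in), contraposes to O(badge_in → not record_certificate); with O(badge_in) we get O(not record_certificate).
Premise 4 is O(not stow_gear → record_certificate); contrapositively O(not record_certificate → stow_gear). Since O(not record_certificate) holds, K gives O(stow_gear).
The contrapositive of premise 3 (O(break_seal → not stow_gear)) is O(stow_gear → not break_seal), and O(stow_gear) is already established, so O(not break_seal).
Yet premise 1 is F(not break_seal), i.e. O(break_seal).
We now have both O(not break_seal) and O(break_seal) — break_seal is simultaneously obligatory and forbidden, violating the D-axiom.

Inconsistent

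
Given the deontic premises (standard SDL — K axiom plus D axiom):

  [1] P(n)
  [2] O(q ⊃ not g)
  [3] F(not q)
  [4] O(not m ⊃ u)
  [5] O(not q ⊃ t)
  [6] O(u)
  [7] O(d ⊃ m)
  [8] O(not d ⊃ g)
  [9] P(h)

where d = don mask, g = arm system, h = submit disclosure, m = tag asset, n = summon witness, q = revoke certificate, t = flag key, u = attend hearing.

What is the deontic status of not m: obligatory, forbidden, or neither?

Forbidden

Premise 3 is F(not q), i.e. O(q).
Applying K to premise 2 (O(q ⊃ not g)) and O(q) yields O(not g).
Premise 8 is O(not d ⊃ g); contrapositively O(not g ⊃ d). Since O(not g) holds, K gives O(d).
Premise 7 is O(d ⊃ m); since O(d), deontic closure gives O(m).
Premises 1, 4, 5, 6, 9 do not contribute to this derivation.
Thus O(m), which is F(not m): not m is forbidden.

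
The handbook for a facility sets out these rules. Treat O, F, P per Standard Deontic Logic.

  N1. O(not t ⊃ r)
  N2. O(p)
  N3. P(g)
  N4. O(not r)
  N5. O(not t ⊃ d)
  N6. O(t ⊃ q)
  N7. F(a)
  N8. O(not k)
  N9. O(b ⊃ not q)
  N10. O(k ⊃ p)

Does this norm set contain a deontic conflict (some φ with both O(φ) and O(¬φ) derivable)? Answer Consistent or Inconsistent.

Premise 10 is O(k ⊃ p); even if O(p) held, inferring O(k) would be affirming the consequent — invalid.
So O(k) is not derivable, and the apparent clash with O(not k) does not arise.
A world satisfying every obligation exists (e.g. a=false, b=false, d=false, g=false, k=false, p=true, q=true, r=false, t=true); no atom is both obligatory and forbidden, so the set is consistent.

Consistent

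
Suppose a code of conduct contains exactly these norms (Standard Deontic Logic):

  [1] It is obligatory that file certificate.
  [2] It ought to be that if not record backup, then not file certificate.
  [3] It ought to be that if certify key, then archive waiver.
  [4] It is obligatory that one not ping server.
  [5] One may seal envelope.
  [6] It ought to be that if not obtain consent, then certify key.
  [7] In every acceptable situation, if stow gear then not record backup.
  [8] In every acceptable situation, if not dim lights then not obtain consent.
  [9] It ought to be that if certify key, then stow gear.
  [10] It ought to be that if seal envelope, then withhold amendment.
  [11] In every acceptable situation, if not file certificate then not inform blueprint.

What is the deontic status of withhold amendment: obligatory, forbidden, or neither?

Premise 10 is O(seal_envelope → withhold_amendment), but O(seal_envelope) is not derivable from the premises (the permission P(seal_envelope) asserts only ¬O(¬seal_envelope), not O(seal_envelope)), so it does not yield O(withhold_amendment).
No premise or chain of K-axiom applications forces O(withhold_amendment), and none forces O(¬withhold_amendment). So withhold_amendment is neither obligatory nor forbidden under these norms.

Neither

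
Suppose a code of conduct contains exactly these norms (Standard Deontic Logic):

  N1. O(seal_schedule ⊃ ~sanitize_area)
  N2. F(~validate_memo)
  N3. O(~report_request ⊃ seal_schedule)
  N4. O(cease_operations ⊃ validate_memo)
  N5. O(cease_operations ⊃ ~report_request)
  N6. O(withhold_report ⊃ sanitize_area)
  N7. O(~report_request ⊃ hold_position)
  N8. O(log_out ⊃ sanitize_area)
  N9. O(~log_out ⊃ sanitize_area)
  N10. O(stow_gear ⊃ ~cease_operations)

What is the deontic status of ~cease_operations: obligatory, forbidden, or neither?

By case analysis on log_out: premise 8 gives O(log_out ⊃ sanitize_area) and premise 9 gives O(~log_out ⊃ sanitize_area), so O(sanitize_area) either way.
Premise 1, O(seal_schedule ⊃ ~sanitize_area), contraposes to O(sanitize_area ⊃ ~seal_schedule); with O(sanitize_area) we get O(~seal_schedule).
Premise 3, O(~report_request ⊃ seal_schedule), contraposes to O(~seal_schedule ⊃ report_request); with O(~seal_schedule) we get O(report_request).
Premise 5, O(cease_operations ⊃ ~report_request), contraposes to O(report_request ⊃ ~cease_operations); with O(report_request) we get O(~cease_operations).
Premises 2, 4, 6, 7, 10 do not contribute to this derivation.
Hence ~cease_operations is obligatory.

Obligatory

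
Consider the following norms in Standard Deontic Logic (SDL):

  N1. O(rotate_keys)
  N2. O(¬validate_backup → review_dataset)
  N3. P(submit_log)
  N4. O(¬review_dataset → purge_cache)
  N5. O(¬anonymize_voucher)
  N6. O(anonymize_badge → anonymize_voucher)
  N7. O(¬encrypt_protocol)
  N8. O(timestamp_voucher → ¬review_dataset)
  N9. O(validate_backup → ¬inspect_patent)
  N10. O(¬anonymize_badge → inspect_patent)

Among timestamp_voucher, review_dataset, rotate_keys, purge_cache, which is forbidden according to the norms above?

From premise 5 we have O(¬anonymize_voucher).
The contrapositive of premise 6 (O(anonymize_badge → anonymize_voucher)) is O(¬anonymize_voucher → ¬anonymize_badge), and O(¬anonymize_voucher) is already established, so O(¬anonymize_badge).
From O(¬anonymize_badge) and premise 10, O(¬anonymize_badge → inspect_patent), we obtain O(inspect_patent).
Premise 9, O(validate_backup → ¬inspect_patent), contraposes to O(inspect_patent → ¬validate_backup); with O(inspect_patent) we get O(¬validate_backup).
Premise 2 is O(¬validate_backup → review_dataset); since O(¬validate_backup), deontic closure gives O(review_dataset).
Premise 8 is O(timestamp_voucher → ¬review_dataset); contrapositively O(review_dataset → ¬timestamp_voucher). Since O(review_dataset) holds, K gives O(¬timestamp_voucher).
So O(¬timestamp_voucher) holds, i.e. timestamp_voucher is forbidden. None of the other listed options is forbidden under the premises.

timestamp_voucher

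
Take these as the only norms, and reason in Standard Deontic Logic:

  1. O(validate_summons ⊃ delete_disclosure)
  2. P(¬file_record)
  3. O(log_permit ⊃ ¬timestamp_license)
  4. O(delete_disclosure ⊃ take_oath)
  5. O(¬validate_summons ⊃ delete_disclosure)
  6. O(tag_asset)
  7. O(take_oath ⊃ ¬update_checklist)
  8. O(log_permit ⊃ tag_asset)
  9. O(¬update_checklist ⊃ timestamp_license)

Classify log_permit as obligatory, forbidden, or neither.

By case analysis on validate_summons: premise 1 gives O(validate_summons ⊃ delete_disclosure) and premise 5 gives O(¬validate_summons ⊃ delete_disclosure), so O(delete_disclosure) either way.
Premise 4 is O(delete_disclosure ⊃ take_oath); since O(delete_disclosure), deontic closure gives O(take_oath).
Premise 7 is O(take_oath ⊃ ¬update_checklist); since O(take_oath), deontic closure gives O(¬update_checklist).
With premise 9, O(¬update_checklist ⊃ timestamp_license), the K-axiom yields O(timestamp_license).
Premise 3, O(log_permit ⊃ ¬timestamp_license), contraposes to O(timestamp_license ⊃ ¬log_permit); with O(timestamp_license) we get O(¬log_permit).
Premises 2, 6, 8 do not contribute to this derivation.
Thus O(¬log_permit), which is F(log_permit): log_permit is forbidden.

Forbidden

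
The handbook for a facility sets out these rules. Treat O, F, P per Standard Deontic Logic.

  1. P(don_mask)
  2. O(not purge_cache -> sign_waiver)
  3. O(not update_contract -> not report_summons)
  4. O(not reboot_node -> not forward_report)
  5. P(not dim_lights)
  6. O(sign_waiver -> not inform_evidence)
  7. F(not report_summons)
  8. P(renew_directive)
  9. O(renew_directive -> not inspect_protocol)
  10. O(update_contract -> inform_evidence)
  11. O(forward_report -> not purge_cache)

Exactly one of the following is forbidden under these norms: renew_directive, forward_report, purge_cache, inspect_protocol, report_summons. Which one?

Premise 7, F(not report_summons), is equivalent to O(report_summons).
Premise 3 is O(not update_contract -> not report_summons); contrapositively O(report_summons -> update_contract). Since O(report_summons) holds, K gives O(update_contract).
With premise 10, O(update_contract -> inform_evidence), the K-axiom yields O(inform_evidence).
Premise 6, O(sign_waiver -> not inform_evidence), contraposes to O(inform_evidence -> not sign_waiver); with O(inform_evidence) we get O(not sign_waiver).
Premise 2, O(not purge_cache -> sign_waiver), contraposes to O(not sign_waiver -> purge_cache); with O(not sign_waiver) we get O(purge_cache).
The contrapositive of premise 11 (O(forward_report -> not purge_cache)) is O(purge_cache -> not forward_report), and O(purge_cache) is already established, so O(not forward_report).
So O(not forward_report) holds, i.e. forward_report is forbidden. None of the other listed options is forbidden under the premises.

forward_report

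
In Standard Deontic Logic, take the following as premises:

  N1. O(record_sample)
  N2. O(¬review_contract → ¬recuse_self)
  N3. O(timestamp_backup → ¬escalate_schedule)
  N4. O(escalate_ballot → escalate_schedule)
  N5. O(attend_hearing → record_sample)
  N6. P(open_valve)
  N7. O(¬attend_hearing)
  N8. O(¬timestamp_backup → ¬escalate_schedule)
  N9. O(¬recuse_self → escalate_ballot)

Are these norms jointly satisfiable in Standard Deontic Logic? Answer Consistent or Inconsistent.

Premise 5 is O(attend_hearing → record_sample); even if O(record_sample) held, inferring O(attend_hearing) would be affirming the consequent — invalid.
So O(attend_hearing) is not derivable, and the apparent clash with O(¬attend_hearing) does not arise.
A world satisfying every obligation exists (e.g. attend_hearing=false, escalate_ballot=false, escalate_schedule=false, open_valve=false, record_sample=true, recuse_self=true, review_contract=true, timestamp_backup=false); no atom is both obligatory and forbidden, so the set is consistent.

Consistent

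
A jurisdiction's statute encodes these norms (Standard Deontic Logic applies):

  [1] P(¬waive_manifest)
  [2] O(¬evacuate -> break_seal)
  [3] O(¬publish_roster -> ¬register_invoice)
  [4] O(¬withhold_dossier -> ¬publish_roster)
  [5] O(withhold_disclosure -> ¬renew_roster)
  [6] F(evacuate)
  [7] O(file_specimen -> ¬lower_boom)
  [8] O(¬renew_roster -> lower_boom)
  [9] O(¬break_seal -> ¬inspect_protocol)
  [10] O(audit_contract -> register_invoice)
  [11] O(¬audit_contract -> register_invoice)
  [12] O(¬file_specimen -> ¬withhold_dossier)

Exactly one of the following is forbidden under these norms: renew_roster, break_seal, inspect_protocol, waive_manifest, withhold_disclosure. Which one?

By case analysis on ¬audit_contract: premise 11 gives O(¬audit_contract -> register_invoice) and premise 10 gives O(audit_contract -> register_invoice), so O(register_invoice) either way.
Premise 3, O(¬publish_roster -> ¬register_invoice), contraposes to O(register_invoice -> publish_roster); with O(register_invoice) we get O(publish_roster).
Premise 4, O(¬withhold_dossier -> ¬publish_roster), contraposes to O(publish_roster -> withhold_dossier); with O(publish_roster) we get O(withhold_dossier).
Premise 12, O(¬file_specimen -> ¬withhold_dossier), contraposes to O(withhold_dossier -> file_specimen); with O(withhold_dossier) we get O(file_specimen).
Applying K to premise 7 (O(file_specimen -> ¬lower_boom)) and O(file_specimen) yields O(¬lower_boom).
The contrapositive of premise 8 (O(¬renew_roster -> lower_boom)) is O(¬lower_boom -> renew_roster), and O(¬lower_boom) is already established, so O(renew_roster).
Premise 5 is O(withhold_disclosure -> ¬renew_roster); contrapositively O(renew_roster -> ¬withhold_disclosure). Since O(renew_roster) holds, K gives O(¬withhold_disclosure).
So O(¬withhold_disclosure) holds, i.e. withhold_disclosure is forbidden. None of the other listed options is forbidden under the premises.

withhold_disclosure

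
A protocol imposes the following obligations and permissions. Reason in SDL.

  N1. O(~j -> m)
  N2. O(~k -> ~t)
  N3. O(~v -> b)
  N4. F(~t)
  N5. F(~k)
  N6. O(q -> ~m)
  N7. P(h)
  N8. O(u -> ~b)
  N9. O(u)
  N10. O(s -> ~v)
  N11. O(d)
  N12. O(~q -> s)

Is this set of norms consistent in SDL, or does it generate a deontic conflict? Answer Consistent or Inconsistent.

Premise 2 is O(~k -> ~t), but O(~k) is not derivable from the premises, so it does not yield O(~t).
So O(~t) is not derivable, and the apparent clash with O(t) does not arise.
A world satisfying every obligation exists (e.g. b=false, d=true, h=false, j=true, k=true, m=false, q=true, s=false, t=true, u=true, v=true); no atom is both obligatory and forbidden, so the set is consistent.

Consistent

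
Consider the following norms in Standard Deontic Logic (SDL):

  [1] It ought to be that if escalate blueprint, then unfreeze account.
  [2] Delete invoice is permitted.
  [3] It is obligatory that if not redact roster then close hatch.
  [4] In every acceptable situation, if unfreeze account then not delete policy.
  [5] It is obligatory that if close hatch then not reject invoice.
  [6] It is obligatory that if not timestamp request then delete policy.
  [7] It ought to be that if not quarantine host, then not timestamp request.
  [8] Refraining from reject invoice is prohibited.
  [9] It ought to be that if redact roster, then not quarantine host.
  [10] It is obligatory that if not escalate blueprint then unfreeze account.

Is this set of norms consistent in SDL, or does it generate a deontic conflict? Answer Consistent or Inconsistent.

By case analysis on ¬escalate_blueprint: premise 10 gives O(¬escalate_blueprint → unfreeze_account) and premise 1 gives O(escalate_blueprint → unfreeze_account), so O(unfreeze_account) either way.
With premise 4, O(unfreeze_account → ¬delete_policy), the K-axiom yields O(¬delete_policy).
Premise 6, O(¬timestamp_request → delete_policy), contraposes to O(¬delete_policy → timestamp_request); with O(¬delete_policy) we get O(timestamp_request).
Premise 7 is O(¬quarantine_host → ¬timestamp_request); contrapositively O(timestamp_request → quarantine_host). Since O(timestamp_request) holds, K gives O(quarantine_host).
Premise 9, O(redact_roster → ¬quarantine_host), contraposes to O(quarantine_host → ¬redact_roster); with O(quarantine_host) we get O(¬redact_roster).
Premise 3 is O(¬redact_roster → close_hatch); since O(¬redact_roster), deontic closure gives O(close_hatch).
With premise 5, O(close_hatch → ¬reject_invoice), the K-axiom yields O(¬reject_invoice).
Yet premise 8 is F(¬reject_invoice), i.e. O(reject_invoice).
We now have both O(¬reject_invoice) and O(reject_invoice) — reject_invoice is simultaneously obligatory and forbidden, violating the D-axiom.

Inconsistent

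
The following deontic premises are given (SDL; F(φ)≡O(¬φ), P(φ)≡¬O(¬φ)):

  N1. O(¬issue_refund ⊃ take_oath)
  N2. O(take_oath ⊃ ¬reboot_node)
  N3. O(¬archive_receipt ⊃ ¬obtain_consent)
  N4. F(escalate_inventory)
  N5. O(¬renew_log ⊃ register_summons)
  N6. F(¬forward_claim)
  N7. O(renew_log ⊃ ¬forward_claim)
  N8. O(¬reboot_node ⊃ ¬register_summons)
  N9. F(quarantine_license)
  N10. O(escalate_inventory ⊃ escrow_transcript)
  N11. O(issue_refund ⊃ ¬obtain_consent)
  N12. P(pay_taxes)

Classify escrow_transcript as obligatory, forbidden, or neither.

Premise 10 is O(escalate_inventory ⊃ escrow_transcript), but O(escalate_inventory) is not derivable from the premises, so it does not yield O(escrow_transcript).
No premise or chain of K-axiom applications forces O(escrow_transcript), and none forces O(¬escrow_transcript). So escrow_transcript is neither obligatory nor forbidden under these norms.

Neither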